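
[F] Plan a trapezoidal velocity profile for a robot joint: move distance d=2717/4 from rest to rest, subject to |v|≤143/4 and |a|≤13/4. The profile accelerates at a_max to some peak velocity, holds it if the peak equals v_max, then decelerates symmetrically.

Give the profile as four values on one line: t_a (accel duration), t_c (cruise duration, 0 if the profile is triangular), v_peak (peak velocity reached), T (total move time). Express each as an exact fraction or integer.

v_max²/a_max = (143/4)²/(13/4) = 1573/4
2717/4 ≥ 1573/4 so v_max reached
t_a = (143/4)/(13/4) = 11; v_peak = 143/4
d_cruise = 2717/4 − 1573/4 = 286; t_c = 286/(143/4) = 8
T = 2·11 + 8 = 30

t_a=11 t_c=8 v_peak=143/4 T=30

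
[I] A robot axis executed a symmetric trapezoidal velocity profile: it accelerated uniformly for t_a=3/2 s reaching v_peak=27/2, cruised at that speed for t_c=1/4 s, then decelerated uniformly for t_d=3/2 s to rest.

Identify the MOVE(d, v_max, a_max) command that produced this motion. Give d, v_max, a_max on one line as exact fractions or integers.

a_max = (27/2)/(3/2) = 9
d_a = ½·27/2·3/2 = 81/8; d_c = 27/2·1/4 = 27/8
d = 2·81/8 + 27/8 = 189/8
t_c = 1/4 > 0 so v_max = 27/2

d=189/8 v_max=27/2 a_max=9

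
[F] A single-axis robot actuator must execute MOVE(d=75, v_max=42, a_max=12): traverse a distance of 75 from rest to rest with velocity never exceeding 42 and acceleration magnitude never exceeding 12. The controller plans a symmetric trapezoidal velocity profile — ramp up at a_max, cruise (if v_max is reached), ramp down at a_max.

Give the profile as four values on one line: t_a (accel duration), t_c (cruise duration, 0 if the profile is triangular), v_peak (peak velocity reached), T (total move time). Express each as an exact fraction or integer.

t_a=5/2 t_c=0 v_peak=30 T=5

v_max²/a_max = 42²/12 = 147
75 < 147 ⇒ no cruise
v_peak = √(75·12) = √900 = 30
t_a = 30/12 = 5/2; t_c = 0
T = 2·5/2 = 5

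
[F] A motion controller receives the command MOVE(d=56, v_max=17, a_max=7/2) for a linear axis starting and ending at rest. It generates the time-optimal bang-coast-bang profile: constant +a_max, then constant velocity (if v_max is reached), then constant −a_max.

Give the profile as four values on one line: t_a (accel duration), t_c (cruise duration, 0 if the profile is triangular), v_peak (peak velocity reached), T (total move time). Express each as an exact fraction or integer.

v_max²/a_max = 17²/(7/2) = 578/7
56 < 578/7 ⇒ no cruise
v_peak = √(56·7/2) = √196 = 14
t_a = 14/(7/2) = 4; t_c = 0
T = 2·4 = 8

t_a=4 t_c=0 v_peak=14 T=8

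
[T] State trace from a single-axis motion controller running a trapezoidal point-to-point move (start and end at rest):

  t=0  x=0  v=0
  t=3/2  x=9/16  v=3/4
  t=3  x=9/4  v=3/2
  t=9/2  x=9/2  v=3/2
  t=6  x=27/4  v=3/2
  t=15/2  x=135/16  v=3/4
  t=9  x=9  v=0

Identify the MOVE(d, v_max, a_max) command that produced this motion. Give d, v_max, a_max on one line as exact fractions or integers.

final state: t=9, x=9, v=0 → d = 9
a_max = (3/4−0)/(3/2−0) = 1/2
max v = 3/2 over t∈[3,6] → v_max = 3/2
check: 3/2·(3+3) = 9 ✓

d=9 v_max=3/2 a_max=1/2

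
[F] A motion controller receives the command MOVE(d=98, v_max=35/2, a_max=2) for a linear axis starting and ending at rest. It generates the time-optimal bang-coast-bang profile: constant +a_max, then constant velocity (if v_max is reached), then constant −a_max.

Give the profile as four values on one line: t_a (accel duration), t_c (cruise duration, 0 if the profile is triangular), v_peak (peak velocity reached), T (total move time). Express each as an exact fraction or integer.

v_max²/a_max = (35/2)²/2 = 1225/8
98 < 1225/8 → triangular
v_peak = √(98·2) = √196 = 14
t_a = 14/2 = 7; t_c = 0
T = 2·7 = 14

t_a=7 t_c=0 v_peak=14 T=14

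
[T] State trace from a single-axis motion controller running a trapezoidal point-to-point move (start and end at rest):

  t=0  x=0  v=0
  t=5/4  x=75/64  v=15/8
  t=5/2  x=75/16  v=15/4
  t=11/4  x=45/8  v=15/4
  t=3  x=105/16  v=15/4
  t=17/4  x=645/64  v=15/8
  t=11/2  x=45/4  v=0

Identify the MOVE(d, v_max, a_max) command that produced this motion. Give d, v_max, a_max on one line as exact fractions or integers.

final state: t=11/2, x=45/4, v=0 → d = 45/4
a_max = (15/8−0)/(5/4−0) = 3/2
max v = 15/4 over t∈[5/2,3] → v_max = 15/4
check: 15/4·(5/2+1/2) = 45/4 ✓

d=45/4 v_max=15/4 a_max=3/2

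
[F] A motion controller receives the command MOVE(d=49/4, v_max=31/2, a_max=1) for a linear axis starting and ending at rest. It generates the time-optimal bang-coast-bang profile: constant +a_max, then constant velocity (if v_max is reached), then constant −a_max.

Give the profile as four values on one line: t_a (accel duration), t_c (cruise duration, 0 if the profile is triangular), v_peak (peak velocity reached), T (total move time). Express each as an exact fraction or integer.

vₘ²/aₘ = (31/2)²/1 = 961/4
49/4 < 961/4 → triangular
v_peak = √(49/4·1) = √(49/4) = 7/2
t_a = (7/2)/1 = 7/2; t_c = 0
T = 2·7/2 = 7

t_a=7/2 t_c=0 v_peak=7/2 T=7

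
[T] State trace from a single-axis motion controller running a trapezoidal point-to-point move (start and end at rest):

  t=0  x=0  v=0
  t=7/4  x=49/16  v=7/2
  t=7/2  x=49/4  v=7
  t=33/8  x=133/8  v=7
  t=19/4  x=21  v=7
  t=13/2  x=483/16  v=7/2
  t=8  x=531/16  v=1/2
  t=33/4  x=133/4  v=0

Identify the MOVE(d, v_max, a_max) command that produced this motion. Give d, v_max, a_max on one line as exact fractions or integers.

d=133/4 v_max=7 a_max=2

final state: t=33/4, x=133/4, v=0 → d = 133/4
a_max = (7/2−0)/(7/4−0) = 2
max v = 7 over t∈[7/2,19/4] → v_max = 7
check: 7·(7/2+5/4) = 133/4 ✓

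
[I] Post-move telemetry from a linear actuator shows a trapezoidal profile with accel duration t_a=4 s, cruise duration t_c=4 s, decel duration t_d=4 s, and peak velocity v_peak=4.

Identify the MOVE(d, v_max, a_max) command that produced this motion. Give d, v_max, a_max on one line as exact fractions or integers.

d=32 v_max=4 a_max=1

a_max = 4/4 = 1
d_a = ½·4·4 = 8; d_c = 4·4 = 16
d = 2·8 + 16 = 32
t_c = 4 > 0 so v_max = 4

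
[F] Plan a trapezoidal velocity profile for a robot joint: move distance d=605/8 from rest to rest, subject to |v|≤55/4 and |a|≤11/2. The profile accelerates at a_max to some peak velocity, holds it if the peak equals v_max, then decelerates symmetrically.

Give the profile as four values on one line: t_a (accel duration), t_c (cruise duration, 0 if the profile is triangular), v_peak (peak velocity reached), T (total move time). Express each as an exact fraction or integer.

t_a=5/2 t_c=3 v_peak=55/4 T=8

(v_max)²/a_max = (55/4)²/(11/2) = 275/8
605/8 ≥ 275/8 ⇒ cruise phase
t_a = (55/4)/(11/2) = 5/2; v_peak = 55/4
d_cruise = 605/8 − 275/8 = 165/4; t_c = (165/4)/(55/4) = 3
T = 2·5/2 + 3 = 8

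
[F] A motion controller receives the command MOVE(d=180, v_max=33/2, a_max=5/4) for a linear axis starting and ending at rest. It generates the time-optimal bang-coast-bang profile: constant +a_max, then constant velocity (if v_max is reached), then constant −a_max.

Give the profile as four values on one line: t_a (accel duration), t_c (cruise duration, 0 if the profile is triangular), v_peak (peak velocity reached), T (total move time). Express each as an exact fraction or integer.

t_a=12 t_c=0 v_peak=15 T=24

vₘ²/aₘ = (33/2)²/(5/4) = 1089/5
180 < 1089/5 so t_c = 0
v_peak = √(180·5/4) = √225 = 15
t_a = 15/(5/4) = 12; t_c = 0
T = 2·12 = 24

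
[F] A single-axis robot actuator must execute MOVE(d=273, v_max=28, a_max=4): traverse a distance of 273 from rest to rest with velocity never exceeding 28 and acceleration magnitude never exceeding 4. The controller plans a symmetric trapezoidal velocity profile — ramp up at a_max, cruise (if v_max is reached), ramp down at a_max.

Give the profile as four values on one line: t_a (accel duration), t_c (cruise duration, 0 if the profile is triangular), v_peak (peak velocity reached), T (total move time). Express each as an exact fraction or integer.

t_a=7 t_c=11/4 v_peak=28 T=67/4

vₘ²/aₘ = 28²/4 = 196
273 ≥ 196 → trapezoidal
t_a = 28/4 = 7; v_peak = 28
d_cruise = 273 − 196 = 77; t_c = 77/28 = 11/4
T = 2·7 + 11/4 = 67/4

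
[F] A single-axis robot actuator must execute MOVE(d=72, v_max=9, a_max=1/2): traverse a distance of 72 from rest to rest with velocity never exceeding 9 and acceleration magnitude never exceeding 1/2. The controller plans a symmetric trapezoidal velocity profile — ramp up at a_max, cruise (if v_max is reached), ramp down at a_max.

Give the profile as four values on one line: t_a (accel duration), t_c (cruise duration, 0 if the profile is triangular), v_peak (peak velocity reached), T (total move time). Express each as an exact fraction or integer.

v_max²/a_max = 9²/(1/2) = 162
72 < 162 so t_c = 0
v_peak = √(72·1/2) = √36 = 6
t_a = 6/(1/2) = 12; t_c = 0
T = 2·12 = 24

t_a=12 t_c=0 v_peak=6 T=24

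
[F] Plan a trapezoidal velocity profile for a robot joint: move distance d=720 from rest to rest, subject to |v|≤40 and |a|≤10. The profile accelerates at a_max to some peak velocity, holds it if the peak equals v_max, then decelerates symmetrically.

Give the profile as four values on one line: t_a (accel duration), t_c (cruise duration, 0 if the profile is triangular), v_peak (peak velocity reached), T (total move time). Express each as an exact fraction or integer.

t_a=4 t_c=14 v_peak=40 T=22

vₘ²/aₘ = 40²/10 = 160
720 ≥ 160 ⇒ cruise phase
t_a = 40/10 = 4; v_peak = 40
d_cruise = 720 − 160 = 560; t_c = 560/40 = 14
T = 2·4 + 14 = 22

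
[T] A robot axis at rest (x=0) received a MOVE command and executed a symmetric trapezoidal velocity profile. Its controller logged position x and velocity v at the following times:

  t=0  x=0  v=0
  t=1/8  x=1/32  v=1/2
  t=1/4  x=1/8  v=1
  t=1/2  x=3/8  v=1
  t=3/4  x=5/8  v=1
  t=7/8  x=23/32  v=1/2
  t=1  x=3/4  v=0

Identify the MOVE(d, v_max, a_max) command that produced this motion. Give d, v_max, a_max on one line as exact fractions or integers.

d=3/4 v_max=1 a_max=4

final state: t=1, x=3/4, v=0 → d = 3/4
a_max = (1/2−0)/(1/8−0) = 4
max v = 1 over t∈[1/4,3/4] → v_max = 1
check: 1·(1/4+1/2) = 3/4 ✓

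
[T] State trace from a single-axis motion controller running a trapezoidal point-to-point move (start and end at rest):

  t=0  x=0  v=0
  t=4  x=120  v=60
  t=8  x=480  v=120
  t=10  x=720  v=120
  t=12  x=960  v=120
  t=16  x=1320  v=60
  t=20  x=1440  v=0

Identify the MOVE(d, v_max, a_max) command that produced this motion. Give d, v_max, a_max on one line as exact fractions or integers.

d=1440 v_max=120 a_max=15

final state: t=20, x=1440, v=0 → d = 1440
a_max = (60−0)/(4−0) = 15
max v = 120 over t∈[8,12] → v_max = 120
check: 120·(8+4) = 1440 ✓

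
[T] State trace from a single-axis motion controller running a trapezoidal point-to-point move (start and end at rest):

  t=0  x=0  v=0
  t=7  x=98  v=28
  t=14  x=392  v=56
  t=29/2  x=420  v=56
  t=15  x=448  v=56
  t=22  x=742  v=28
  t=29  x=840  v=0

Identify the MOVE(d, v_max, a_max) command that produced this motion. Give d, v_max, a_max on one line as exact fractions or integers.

d=840 v_max=56 a_max=4

final state: t=29, x=840, v=0 → d = 840
a_max = (28−0)/(7−0) = 4
max v = 56 over t∈[14,15] → v_max = 56
check: 56·(14+1) = 840 ✓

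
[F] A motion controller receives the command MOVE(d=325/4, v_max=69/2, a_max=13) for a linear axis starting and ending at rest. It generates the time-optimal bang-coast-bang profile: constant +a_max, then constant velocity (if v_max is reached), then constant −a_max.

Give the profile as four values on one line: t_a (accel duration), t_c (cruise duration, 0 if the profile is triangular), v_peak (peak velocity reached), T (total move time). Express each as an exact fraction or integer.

t_a=5/2 t_c=0 v_peak=65/2 T=5

vₘ²/aₘ = (69/2)²/13 = 4761/52
325/4 < 4761/52 ⇒ no cruise
v_peak = √(325/4·13) = √(4225/4) = 65/2
t_a = (65/2)/13 = 5/2; t_c = 0
T = 2·5/2 = 5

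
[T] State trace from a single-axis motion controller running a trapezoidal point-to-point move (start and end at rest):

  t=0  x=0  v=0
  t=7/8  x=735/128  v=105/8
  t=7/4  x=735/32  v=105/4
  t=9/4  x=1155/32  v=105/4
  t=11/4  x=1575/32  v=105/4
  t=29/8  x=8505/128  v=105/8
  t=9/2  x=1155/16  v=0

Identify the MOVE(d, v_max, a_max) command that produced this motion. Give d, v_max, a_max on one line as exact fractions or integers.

d=1155/16 v_max=105/4 a_max=15

final state: t=9/2, x=1155/16, v=0 → d = 1155/16
a_max = (105/8−0)/(7/8−0) = 15
max v = 105/4 over t∈[7/4,11/4] → v_max = 105/4
check: 105/4·(7/4+1) = 1155/16 ✓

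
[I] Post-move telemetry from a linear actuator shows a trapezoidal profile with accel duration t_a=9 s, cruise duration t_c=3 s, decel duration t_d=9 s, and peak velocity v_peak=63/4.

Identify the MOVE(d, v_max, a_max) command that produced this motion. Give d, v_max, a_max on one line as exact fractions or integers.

d=189 v_max=63/4 a_max=7/4

a_max = (63/4)/9 = 7/4
d_a = ½·63/4·9 = 567/8; d_c = 63/4·3 = 189/4
d = 2·567/8 + 189/4 = 189
t_c = 3 > 0 ⇒ limit active, v_max = 63/4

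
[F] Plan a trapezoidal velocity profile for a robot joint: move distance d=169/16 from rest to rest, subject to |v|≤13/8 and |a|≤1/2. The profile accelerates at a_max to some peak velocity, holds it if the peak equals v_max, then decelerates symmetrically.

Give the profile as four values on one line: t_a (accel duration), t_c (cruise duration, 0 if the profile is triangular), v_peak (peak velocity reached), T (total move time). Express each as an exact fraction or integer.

(v_max)²/a_max = (13/8)²/(1/2) = 169/32
169/16 ≥ 169/32 ⇒ cruise phase
t_a = (13/8)/(1/2) = 13/4; v_peak = 13/8
d_cruise = 169/16 − 169/32 = 169/32; t_c = (169/32)/(13/8) = 13/4
T = 2·13/4 + 13/4 = 39/4

t_a=13/4 t_c=13/4 v_peak=13/8 T=39/4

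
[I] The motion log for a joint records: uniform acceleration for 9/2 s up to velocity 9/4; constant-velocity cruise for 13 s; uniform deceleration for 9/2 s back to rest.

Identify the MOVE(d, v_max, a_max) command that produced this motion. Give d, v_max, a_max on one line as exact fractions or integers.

a_max = (9/4)/(9/2) = 1/2
d_a = ½·9/4·9/2 = 81/16; d_c = 9/4·13 = 117/4
d = 2·81/16 + 117/4 = 315/8
t_c = 13 > 0 ⇒ limit active, v_max = 9/4

d=315/8 v_max=9/4 a_max=1/2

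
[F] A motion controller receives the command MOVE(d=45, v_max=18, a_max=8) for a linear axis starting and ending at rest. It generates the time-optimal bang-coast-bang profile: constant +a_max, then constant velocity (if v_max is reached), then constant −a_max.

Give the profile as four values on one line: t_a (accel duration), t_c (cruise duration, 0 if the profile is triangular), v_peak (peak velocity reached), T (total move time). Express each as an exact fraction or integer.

vₘ²/aₘ = 18²/8 = 81/2
45 ≥ 81/2 → trapezoidal
t_a = 18/8 = 9/4; v_peak = 18
d_cruise = 45 − 81/2 = 9/2; t_c = (9/2)/18 = 1/4
T = 2·9/4 + 1/4 = 19/4

t_a=9/4 t_c=1/4 v_peak=18 T=19/4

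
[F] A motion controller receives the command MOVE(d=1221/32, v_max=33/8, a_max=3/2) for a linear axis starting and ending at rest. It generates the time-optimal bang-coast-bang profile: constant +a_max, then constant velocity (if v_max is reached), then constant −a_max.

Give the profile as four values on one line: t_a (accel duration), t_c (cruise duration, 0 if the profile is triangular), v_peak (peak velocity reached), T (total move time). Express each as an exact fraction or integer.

(v_max)²/a_max = (33/8)²/(3/2) = 363/32
1221/32 ≥ 363/32 → trapezoidal
t_a = (33/8)/(3/2) = 11/4; v_peak = 33/8
d_cruise = 1221/32 − 363/32 = 429/16; t_c = (429/16)/(33/8) = 13/2
T = 2·11/4 + 13/2 = 12

t_a=11/4 t_c=13/2 v_peak=33/8 T=12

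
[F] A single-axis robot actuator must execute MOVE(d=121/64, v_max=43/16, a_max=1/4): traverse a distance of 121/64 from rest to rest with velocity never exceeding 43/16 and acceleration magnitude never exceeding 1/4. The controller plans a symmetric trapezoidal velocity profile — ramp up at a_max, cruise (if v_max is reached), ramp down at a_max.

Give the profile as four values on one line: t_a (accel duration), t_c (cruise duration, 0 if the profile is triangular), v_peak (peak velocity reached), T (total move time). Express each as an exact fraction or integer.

(v_max)²/a_max = (43/16)²/(1/4) = 1849/64
121/64 < 1849/64 ⇒ no cruise
v_peak = √(121/64·1/4) = √(121/256) = 11/16
t_a = (11/16)/(1/4) = 11/4; t_c = 0
T = 2·11/4 = 11/2

t_a=11/4 t_c=0 v_peak=11/16 T=11/2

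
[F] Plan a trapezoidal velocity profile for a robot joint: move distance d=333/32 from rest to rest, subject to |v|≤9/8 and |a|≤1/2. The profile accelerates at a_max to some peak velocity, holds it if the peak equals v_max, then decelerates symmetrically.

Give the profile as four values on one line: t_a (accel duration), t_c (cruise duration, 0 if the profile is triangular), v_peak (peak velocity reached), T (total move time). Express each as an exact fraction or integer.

t_a=9/4 t_c=7 v_peak=9/8 T=23/2

(v_max)²/a_max = (9/8)²/(1/2) = 81/32
333/32 ≥ 81/32 → trapezoidal
t_a = (9/8)/(1/2) = 9/4; v_peak = 9/8
d_cruise = 333/32 − 81/32 = 63/8; t_c = (63/8)/(9/8) = 7
T = 2·9/4 + 7 = 23/2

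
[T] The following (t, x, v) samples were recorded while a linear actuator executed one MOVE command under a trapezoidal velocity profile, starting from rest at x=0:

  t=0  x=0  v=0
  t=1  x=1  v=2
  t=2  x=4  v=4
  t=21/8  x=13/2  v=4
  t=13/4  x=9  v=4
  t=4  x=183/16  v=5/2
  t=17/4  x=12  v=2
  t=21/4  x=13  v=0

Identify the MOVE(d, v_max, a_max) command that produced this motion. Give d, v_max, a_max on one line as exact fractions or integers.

final state: t=21/4, x=13, v=0 → d = 13
a_max = (2−0)/(1−0) = 2
max v = 4 over t∈[2,13/4] → v_max = 4
check: 4·(2+5/4) = 13 ✓

d=13 v_max=4 a_max=2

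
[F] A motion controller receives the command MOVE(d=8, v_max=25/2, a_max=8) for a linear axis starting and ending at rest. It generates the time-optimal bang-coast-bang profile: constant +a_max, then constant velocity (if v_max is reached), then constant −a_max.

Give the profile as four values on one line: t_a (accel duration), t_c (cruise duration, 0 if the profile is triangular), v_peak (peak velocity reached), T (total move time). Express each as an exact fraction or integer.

t_a=1 t_c=0 v_peak=8 T=2

vₘ²/aₘ = (25/2)²/8 = 625/32
8 < 625/32 so t_c = 0
v_peak = √(8·8) = √64 = 8
t_a = 8/8 = 1; t_c = 0
T = 2·1 = 2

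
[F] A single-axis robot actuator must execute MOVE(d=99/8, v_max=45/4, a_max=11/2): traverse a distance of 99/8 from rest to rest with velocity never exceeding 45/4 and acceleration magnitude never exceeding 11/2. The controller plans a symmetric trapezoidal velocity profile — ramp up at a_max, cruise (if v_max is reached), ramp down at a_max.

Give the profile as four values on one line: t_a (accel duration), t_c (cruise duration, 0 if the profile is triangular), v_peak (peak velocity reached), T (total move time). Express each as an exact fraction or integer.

t_a=3/2 t_c=0 v_peak=33/4 T=3

v_max²/a_max = (45/4)²/(11/2) = 2025/88
99/8 < 2025/88 → triangular
v_peak = √(99/8·11/2) = √(1089/16) = 33/4
t_a = (33/4)/(11/2) = 3/2; t_c = 0
T = 2·3/2 = 3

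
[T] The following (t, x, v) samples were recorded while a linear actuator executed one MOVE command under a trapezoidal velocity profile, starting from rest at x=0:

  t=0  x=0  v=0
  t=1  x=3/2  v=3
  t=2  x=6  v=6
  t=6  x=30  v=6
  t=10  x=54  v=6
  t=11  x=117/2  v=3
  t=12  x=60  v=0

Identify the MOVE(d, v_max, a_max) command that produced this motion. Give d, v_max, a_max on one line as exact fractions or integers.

d=60 v_max=6 a_max=3

final state: t=12, x=60, v=0 → d = 60
a_max = (3−0)/(1−0) = 3
max v = 6 over t∈[2,10] → v_max = 6
check: 6·(2+8) = 60 ✓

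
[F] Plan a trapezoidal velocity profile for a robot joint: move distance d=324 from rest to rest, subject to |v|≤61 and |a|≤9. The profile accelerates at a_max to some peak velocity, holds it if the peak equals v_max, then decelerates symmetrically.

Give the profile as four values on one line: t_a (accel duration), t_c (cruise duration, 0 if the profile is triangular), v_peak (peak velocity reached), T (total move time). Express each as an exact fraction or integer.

t_a=6 t_c=0 v_peak=54 T=12

(v_max)²/a_max = 61²/9 = 3721/9
324 < 3721/9 ⇒ no cruise
v_peak = √(324·9) = √2916 = 54
t_a = 54/9 = 6; t_c = 0
T = 2·6 = 12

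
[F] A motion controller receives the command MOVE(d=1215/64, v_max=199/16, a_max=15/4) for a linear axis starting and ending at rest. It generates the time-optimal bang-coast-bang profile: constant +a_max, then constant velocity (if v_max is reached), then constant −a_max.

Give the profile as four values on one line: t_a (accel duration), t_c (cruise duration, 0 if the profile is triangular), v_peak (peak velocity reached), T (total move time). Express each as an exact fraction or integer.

t_a=9/4 t_c=0 v_peak=135/16 T=9/2

v_max²/a_max = (199/16)²/(15/4) = 39601/960
1215/64 < 39601/960 so t_c = 0
v_peak = √(1215/64·15/4) = √(18225/256) = 135/16
t_a = (135/16)/(15/4) = 9/4; t_c = 0
T = 2·9/4 = 9/2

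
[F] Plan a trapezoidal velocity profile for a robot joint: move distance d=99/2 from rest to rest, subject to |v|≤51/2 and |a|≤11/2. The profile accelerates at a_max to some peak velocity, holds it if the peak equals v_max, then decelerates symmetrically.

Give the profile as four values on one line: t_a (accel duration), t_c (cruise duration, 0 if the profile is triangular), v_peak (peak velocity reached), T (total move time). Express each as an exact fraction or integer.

t_a=3 t_c=0 v_peak=33/2 T=6

(v_max)²/a_max = (51/2)²/(11/2) = 2601/22
99/2 < 2601/22 ⇒ no cruise
v_peak = √(99/2·11/2) = √(1089/4) = 33/2
t_a = (33/2)/(11/2) = 3; t_c = 0
T = 2·3 = 6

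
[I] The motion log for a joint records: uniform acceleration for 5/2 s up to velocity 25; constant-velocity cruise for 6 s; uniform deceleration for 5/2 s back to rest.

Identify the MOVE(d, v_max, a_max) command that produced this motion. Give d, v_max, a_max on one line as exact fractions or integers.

d=425/2 v_max=25 a_max=10

a_max = 25/(5/2) = 10
d_a = ½·25·5/2 = 125/4; d_c = 25·6 = 150
d = 2·125/4 + 150 = 425/2
t_c = 6 > 0 → v_max = v_peak = 25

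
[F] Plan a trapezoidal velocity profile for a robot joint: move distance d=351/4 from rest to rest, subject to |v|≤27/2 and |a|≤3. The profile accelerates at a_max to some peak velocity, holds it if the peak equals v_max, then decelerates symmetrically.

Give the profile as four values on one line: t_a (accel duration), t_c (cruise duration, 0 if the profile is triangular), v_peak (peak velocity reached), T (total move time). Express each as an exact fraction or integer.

t_a=9/2 t_c=2 v_peak=27/2 T=11

(v_max)²/a_max = (27/2)²/3 = 243/4
351/4 ≥ 243/4 so v_max reached
t_a = (27/2)/3 = 9/2; v_peak = 27/2
d_cruise = 351/4 − 243/4 = 27; t_c = 27/(27/2) = 2
T = 2·9/2 + 2 = 11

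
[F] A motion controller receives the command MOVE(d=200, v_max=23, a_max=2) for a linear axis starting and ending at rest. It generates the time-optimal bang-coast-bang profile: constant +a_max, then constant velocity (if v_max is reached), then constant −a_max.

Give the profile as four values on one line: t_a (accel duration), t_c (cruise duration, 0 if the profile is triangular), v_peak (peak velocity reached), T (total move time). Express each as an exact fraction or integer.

t_a=10 t_c=0 v_peak=20 T=20

(v_max)²/a_max = 23²/2 = 529/2
200 < 529/2 so t_c = 0
v_peak = √(200·2) = √400 = 20
t_a = 20/2 = 10; t_c = 0
T = 2·10 = 20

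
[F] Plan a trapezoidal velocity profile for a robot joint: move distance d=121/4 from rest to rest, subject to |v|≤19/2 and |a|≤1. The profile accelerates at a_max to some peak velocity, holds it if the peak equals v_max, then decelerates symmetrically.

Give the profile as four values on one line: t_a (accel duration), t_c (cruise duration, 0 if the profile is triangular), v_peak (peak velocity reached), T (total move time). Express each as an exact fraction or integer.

t_a=11/2 t_c=0 v_peak=11/2 T=11

(v_max)²/a_max = (19/2)²/1 = 361/4
121/4 < 361/4 → triangular
v_peak = √(121/4·1) = √(121/4) = 11/2
t_a = (11/2)/1 = 11/2; t_c = 0
T = 2·11/2 = 11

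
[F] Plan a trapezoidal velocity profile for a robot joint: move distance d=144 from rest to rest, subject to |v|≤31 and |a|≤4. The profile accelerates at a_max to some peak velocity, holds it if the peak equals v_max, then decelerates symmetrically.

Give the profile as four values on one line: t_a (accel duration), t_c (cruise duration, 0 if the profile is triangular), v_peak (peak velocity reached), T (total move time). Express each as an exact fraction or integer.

t_a=6 t_c=0 v_peak=24 T=12

vₘ²/aₘ = 31²/4 = 961/4
144 < 961/4 so t_c = 0
v_peak = √(144·4) = √576 = 24
t_a = 24/4 = 6; t_c = 0
T = 2·6 = 12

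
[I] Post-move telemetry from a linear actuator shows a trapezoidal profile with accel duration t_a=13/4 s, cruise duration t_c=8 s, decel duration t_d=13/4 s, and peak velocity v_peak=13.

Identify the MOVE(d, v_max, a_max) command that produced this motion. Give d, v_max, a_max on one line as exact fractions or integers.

d=585/4 v_max=13 a_max=4

a_max = 13/(13/4) = 4
d_a = ½·13·13/4 = 169/8; d_c = 13·8 = 104
d = 2·169/8 + 104 = 585/4
t_c = 8 > 0 so v_max = 13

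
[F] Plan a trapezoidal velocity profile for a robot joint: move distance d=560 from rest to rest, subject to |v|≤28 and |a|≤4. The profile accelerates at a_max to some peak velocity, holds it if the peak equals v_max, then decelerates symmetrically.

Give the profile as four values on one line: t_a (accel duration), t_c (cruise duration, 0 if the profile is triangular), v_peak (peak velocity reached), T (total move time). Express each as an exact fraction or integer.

t_a=7 t_c=13 v_peak=28 T=27

v_max²/a_max = 28²/4 = 196
560 ≥ 196 → trapezoidal
t_a = 28/4 = 7; v_peak = 28
d_cruise = 560 − 196 = 364; t_c = 364/28 = 13
T = 2·7 + 13 = 27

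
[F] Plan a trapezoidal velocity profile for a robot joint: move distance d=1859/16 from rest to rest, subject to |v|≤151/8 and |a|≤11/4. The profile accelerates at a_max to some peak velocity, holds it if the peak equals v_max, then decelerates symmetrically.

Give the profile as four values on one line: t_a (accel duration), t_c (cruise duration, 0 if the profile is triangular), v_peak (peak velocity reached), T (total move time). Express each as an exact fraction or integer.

t_a=13/2 t_c=0 v_peak=143/8 T=13

vₘ²/aₘ = (151/8)²/(11/4) = 22801/176
1859/16 < 22801/176 → triangular
v_peak = √(1859/16·11/4) = √(20449/64) = 143/8
t_a = (143/8)/(11/4) = 13/2; t_c = 0
T = 2·13/2 = 13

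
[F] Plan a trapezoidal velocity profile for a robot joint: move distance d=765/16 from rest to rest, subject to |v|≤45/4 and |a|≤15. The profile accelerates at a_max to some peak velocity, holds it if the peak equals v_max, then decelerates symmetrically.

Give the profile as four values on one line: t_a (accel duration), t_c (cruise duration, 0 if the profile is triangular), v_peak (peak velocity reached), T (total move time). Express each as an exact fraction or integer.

t_a=3/4 t_c=7/2 v_peak=45/4 T=5

v_max²/a_max = (45/4)²/15 = 135/16
765/16 ≥ 135/16 → trapezoidal
t_a = (45/4)/15 = 3/4; v_peak = 45/4
d_cruise = 765/16 − 135/16 = 315/8; t_c = (315/8)/(45/4) = 7/2
T = 2·3/4 + 7/2 = 5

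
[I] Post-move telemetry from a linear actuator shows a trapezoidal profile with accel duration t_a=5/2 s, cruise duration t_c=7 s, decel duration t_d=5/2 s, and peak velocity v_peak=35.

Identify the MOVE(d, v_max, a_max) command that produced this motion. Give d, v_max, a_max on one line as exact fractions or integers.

a_max = 35/(5/2) = 14
d_a = ½·35·5/2 = 175/4; d_c = 35·7 = 245
d = 2·175/4 + 245 = 665/2
t_c = 7 > 0 so v_max = 35

d=665/2 v_max=35 a_max=14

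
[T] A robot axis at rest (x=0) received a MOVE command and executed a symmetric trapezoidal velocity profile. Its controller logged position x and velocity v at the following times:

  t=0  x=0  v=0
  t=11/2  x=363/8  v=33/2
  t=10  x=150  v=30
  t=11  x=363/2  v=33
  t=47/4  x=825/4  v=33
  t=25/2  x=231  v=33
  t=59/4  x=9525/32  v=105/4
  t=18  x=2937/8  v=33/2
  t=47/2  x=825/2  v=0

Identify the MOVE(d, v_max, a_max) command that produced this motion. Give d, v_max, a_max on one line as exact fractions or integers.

d=825/2 v_max=33 a_max=3

final state: t=47/2, x=825/2, v=0 → d = 825/2
a_max = (33/2−0)/(11/2−0) = 3
max v = 33 over t∈[11,25/2] → v_max = 33
check: 33·(11+3/2) = 825/2 ✓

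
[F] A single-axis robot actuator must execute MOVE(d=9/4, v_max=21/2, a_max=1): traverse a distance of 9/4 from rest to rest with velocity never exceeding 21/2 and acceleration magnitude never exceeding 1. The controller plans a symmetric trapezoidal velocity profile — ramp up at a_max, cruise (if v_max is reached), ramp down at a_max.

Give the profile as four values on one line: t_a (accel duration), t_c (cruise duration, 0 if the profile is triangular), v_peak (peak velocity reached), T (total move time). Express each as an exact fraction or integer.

t_a=3/2 t_c=0 v_peak=3/2 T=3

vₘ²/aₘ = (21/2)²/1 = 441/4
9/4 < 441/4 → triangular
v_peak = √(9/4·1) = √(9/4) = 3/2
t_a = (3/2)/1 = 3/2; t_c = 0
T = 2·3/2 = 3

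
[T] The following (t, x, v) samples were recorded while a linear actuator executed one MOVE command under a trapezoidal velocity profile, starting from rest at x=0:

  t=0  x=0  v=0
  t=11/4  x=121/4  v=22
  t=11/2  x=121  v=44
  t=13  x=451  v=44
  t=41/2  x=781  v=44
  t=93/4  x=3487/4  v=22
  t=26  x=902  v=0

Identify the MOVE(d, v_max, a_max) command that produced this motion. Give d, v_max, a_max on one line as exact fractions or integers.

final state: t=26, x=902, v=0 → d = 902
a_max = (22−0)/(11/4−0) = 8
max v = 44 over t∈[11/2,41/2] → v_max = 44
check: 44·(11/2+15) = 902 ✓

d=902 v_max=44 a_max=8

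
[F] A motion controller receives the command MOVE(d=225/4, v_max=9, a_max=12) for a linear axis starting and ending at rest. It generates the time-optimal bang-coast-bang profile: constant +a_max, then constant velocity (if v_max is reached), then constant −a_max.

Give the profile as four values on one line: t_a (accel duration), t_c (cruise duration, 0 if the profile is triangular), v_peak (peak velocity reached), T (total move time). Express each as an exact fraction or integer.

v_max²/a_max = 9²/12 = 27/4
225/4 ≥ 27/4 ⇒ cruise phase
t_a = 9/12 = 3/4; v_peak = 9
d_cruise = 225/4 − 27/4 = 99/2; t_c = (99/2)/9 = 11/2
T = 2·3/4 + 11/2 = 7

t_a=3/4 t_c=11/2 v_peak=9 T=7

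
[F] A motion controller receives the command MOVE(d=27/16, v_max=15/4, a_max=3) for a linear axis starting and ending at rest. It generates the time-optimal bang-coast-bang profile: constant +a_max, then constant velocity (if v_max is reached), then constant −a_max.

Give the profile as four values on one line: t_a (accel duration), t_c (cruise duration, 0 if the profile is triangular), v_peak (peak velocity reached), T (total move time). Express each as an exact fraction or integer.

v_max²/a_max = (15/4)²/3 = 75/16
27/16 < 75/16 ⇒ no cruise
v_peak = √(27/16·3) = √(81/16) = 9/4
t_a = (9/4)/3 = 3/4; t_c = 0
T = 2·3/4 = 3/2

t_a=3/4 t_c=0 v_peak=9/4 T=3/2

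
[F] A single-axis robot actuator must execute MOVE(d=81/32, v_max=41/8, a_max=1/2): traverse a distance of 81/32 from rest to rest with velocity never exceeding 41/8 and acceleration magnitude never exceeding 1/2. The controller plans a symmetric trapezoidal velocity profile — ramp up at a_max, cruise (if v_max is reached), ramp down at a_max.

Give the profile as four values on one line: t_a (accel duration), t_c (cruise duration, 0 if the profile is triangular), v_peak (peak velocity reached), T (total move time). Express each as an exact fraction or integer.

t_a=9/4 t_c=0 v_peak=9/8 T=9/2

vₘ²/aₘ = (41/8)²/(1/2) = 1681/32
81/32 < 1681/32 ⇒ no cruise
v_peak = √(81/32·1/2) = √(81/64) = 9/8
t_a = (9/8)/(1/2) = 9/4; t_c = 0
T = 2·9/4 = 9/2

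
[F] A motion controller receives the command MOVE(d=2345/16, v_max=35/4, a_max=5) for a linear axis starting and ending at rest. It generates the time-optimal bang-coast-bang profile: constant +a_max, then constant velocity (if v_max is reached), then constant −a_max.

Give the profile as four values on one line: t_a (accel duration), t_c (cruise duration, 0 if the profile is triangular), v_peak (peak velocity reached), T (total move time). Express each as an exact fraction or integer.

v_max²/a_max = (35/4)²/5 = 245/16
2345/16 ≥ 245/16 → trapezoidal
t_a = (35/4)/5 = 7/4; v_peak = 35/4
d_cruise = 2345/16 − 245/16 = 525/4; t_c = (525/4)/(35/4) = 15
T = 2·7/4 + 15 = 37/2

t_a=7/4 t_c=15 v_peak=35/4 T=37/2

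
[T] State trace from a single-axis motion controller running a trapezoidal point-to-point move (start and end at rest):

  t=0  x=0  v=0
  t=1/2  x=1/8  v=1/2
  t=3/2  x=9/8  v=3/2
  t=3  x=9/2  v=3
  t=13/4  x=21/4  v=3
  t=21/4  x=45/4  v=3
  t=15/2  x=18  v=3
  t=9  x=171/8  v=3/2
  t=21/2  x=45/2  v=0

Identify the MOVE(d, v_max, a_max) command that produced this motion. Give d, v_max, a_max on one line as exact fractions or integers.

d=45/2 v_max=3 a_max=1

final state: t=21/2, x=45/2, v=0 → d = 45/2
a_max = (1/2−0)/(1/2−0) = 1
max v = 3 over t∈[3,15/2] → v_max = 3
check: 3·(3+9/2) = 45/2 ✓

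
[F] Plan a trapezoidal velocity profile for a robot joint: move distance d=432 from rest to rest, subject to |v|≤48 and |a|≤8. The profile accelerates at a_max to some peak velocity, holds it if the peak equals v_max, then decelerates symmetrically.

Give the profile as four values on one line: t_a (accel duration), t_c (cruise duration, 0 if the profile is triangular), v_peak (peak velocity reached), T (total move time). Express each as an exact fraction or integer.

t_a=6 t_c=3 v_peak=48 T=15

vₘ²/aₘ = 48²/8 = 288
432 ≥ 288 so v_max reached
t_a = 48/8 = 6; v_peak = 48
d_cruise = 432 − 288 = 144; t_c = 144/48 = 3
T = 2·6 + 3 = 15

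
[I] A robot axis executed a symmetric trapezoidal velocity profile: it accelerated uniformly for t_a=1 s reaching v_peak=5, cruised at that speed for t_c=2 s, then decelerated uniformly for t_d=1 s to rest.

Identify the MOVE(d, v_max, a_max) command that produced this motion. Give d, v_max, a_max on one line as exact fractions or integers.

a_max = 5/1 = 5
d_a = ½·5·1 = 5/2; d_c = 5·2 = 10
d = 2·5/2 + 10 = 15
t_c = 2 > 0 so v_max = 5

d=15 v_max=5 a_max=5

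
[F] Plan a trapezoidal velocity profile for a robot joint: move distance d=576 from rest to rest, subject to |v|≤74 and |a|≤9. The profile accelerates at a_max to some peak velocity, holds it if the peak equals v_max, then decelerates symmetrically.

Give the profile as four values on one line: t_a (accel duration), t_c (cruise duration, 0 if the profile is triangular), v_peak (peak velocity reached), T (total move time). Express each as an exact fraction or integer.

(v_max)²/a_max = 74²/9 = 5476/9
576 < 5476/9 → triangular
v_peak = √(576·9) = √5184 = 72
t_a = 72/9 = 8; t_c = 0
T = 2·8 = 16

t_a=8 t_c=0 v_peak=72 T=16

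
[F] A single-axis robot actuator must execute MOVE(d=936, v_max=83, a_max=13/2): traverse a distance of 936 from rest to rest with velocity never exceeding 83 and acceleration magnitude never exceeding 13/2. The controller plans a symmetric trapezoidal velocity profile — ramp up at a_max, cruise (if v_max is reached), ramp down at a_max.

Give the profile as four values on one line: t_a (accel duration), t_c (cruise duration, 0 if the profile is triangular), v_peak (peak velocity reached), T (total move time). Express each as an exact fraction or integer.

t_a=12 t_c=0 v_peak=78 T=24

(v_max)²/a_max = 83²/(13/2) = 13778/13
936 < 13778/13 ⇒ no cruise
v_peak = √(936·13/2) = √6084 = 78
t_a = 78/(13/2) = 12; t_c = 0
T = 2·12 = 24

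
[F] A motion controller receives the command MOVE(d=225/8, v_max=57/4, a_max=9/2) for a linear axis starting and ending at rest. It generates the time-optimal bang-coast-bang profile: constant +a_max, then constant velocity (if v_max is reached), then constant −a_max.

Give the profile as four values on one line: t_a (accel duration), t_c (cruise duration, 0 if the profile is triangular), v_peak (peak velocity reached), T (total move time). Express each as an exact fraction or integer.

v_max²/a_max = (57/4)²/(9/2) = 361/8
225/8 < 361/8 → triangular
v_peak = √(225/8·9/2) = √(2025/16) = 45/4
t_a = (45/4)/(9/2) = 5/2; t_c = 0
T = 2·5/2 = 5

t_a=5/2 t_c=0 v_peak=45/4 T=5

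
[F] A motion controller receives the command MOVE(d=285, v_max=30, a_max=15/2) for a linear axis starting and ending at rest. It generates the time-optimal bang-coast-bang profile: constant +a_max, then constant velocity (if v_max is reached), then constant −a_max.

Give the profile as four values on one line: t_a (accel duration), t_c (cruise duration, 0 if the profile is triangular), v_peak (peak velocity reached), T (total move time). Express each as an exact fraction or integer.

t_a=4 t_c=11/2 v_peak=30 T=27/2

(v_max)²/a_max = 30²/(15/2) = 120
285 ≥ 120 ⇒ cruise phase
t_a = 30/(15/2) = 4; v_peak = 30
d_cruise = 285 − 120 = 165; t_c = 165/30 = 11/2
T = 2·4 + 11/2 = 27/2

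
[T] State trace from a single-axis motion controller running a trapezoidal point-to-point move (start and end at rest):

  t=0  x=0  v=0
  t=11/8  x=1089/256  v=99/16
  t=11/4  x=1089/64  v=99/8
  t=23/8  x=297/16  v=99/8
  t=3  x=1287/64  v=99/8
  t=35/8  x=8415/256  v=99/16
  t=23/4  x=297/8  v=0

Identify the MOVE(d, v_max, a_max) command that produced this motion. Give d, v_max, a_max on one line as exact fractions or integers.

d=297/8 v_max=99/8 a_max=9/2

final state: t=23/4, x=297/8, v=0 → d = 297/8
a_max = (99/16−0)/(11/8−0) = 9/2
max v = 99/8 over t∈[11/4,3] → v_max = 99/8
check: 99/8·(11/4+1/4) = 297/8 ✓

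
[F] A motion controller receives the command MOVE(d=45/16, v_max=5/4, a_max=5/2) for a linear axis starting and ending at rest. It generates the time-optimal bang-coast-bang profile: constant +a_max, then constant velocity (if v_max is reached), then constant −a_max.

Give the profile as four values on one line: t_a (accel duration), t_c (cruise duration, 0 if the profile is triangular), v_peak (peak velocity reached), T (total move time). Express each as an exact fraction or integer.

vₘ²/aₘ = (5/4)²/(5/2) = 5/8
45/16 ≥ 5/8 so v_max reached
t_a = (5/4)/(5/2) = 1/2; v_peak = 5/4
d_cruise = 45/16 − 5/8 = 35/16; t_c = (35/16)/(5/4) = 7/4
T = 2·1/2 + 7/4 = 11/4

t_a=1/2 t_c=7/4 v_peak=5/4 T=11/4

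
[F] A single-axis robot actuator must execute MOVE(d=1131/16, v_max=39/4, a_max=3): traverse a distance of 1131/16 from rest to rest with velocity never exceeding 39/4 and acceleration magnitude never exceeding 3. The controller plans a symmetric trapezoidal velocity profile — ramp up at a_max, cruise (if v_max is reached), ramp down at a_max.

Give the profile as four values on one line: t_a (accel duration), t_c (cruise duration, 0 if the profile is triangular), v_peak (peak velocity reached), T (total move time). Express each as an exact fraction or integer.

t_a=13/4 t_c=4 v_peak=39/4 T=21/2

(v_max)²/a_max = (39/4)²/3 = 507/16
1131/16 ≥ 507/16 so v_max reached
t_a = (39/4)/3 = 13/4; v_peak = 39/4
d_cruise = 1131/16 − 507/16 = 39; t_c = 39/(39/4) = 4
T = 2·13/4 + 4 = 21/2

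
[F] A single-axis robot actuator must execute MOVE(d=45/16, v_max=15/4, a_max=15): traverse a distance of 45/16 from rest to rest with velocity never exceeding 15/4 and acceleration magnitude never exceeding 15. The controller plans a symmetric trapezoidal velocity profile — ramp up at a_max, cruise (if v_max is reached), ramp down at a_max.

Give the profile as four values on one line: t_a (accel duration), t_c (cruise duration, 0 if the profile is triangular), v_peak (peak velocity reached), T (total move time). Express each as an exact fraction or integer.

vₘ²/aₘ = (15/4)²/15 = 15/16
45/16 ≥ 15/16 so v_max reached
t_a = (15/4)/15 = 1/4; v_peak = 15/4
d_cruise = 45/16 − 15/16 = 15/8; t_c = (15/8)/(15/4) = 1/2
T = 2·1/4 + 1/2 = 1

t_a=1/4 t_c=1/2 v_peak=15/4 T=1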